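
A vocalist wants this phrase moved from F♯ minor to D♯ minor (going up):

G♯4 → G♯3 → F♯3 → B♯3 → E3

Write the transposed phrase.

F♯ minor to D♯ minor up is a major sixth, so every note moves up by that interval.
G#4 -> E#5
G#3 -> E#4
F#3 -> D#4
B#3 -> G##4
E3 -> C#4

E#5 E#4 D#4 G##4 C#4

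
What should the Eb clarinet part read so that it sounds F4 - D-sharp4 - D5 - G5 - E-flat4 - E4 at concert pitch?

The Eb clarinet sounds a minor third above written, so the written part must be a minor third below concert — transpose each note down.
F4 -> D4
D#4 -> B#3
D5 -> B4
G5 -> E5
Eb4 -> C4
E4 -> C#4

D4 B#3 B4 E5 C4 C#4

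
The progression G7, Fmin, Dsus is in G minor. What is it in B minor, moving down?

B7 Amin F#sus

G minor down to B minor is a minor sixth; each chord root moves by that interval while the quality stays the same.
G7: root G down a minor sixth → B, giving B7.
Fmin: root F down a minor sixth → A, giving Amin.
Dsus: root D down a minor sixth → F#, giving F#sus.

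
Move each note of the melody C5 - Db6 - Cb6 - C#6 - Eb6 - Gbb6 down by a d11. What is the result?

C5 becomes G#3
Db6 becomes A4
Cb6 becomes G4
C#6 becomes G##4
Eb6 becomes B4
Gbb6 becomes Db5

G#3 A4 G4 G##4 B4 Db5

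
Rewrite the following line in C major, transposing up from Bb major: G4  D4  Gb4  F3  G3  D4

A4 E4 Ab4 G3 A3 E4

Bb major to C major up is a major second, so every note moves up by that interval.
G4 becomes A4
D4 becomes E4
Gb4 becomes Ab4
F3 becomes G3
G3 becomes A3
D4 becomes E4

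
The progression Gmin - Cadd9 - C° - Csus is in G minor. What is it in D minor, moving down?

Dmin Gadd9 G° Gsus

G minor down to D minor is a perfect fourth; each chord root moves by that interval while the quality stays the same.
Gmin: root G down a perfect fourth → D, giving Dmin.
Cadd9: root C down a perfect fourth → G, giving Gadd9.
C°: root C down a perfect fourth → G, giving G°.
Csus: root C down a perfect fourth → G, giving Gsus.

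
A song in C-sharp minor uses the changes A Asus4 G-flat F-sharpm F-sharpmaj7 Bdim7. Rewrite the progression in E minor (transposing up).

C Csus4 Bbb Am Amaj7 Ddim7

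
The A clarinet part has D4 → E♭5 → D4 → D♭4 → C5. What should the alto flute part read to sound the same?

E4 F5 E4 Eb4 D5

First find concert pitch: the A clarinet sounds a minor third below written, so D4 E♭5 D4 D♭4 C5 sounds B3 C5 B3 Bb3 A4.
Then write for alto flute: it sounds a perfect fourth below written, so the part must be a perfect fourth above concert.
B3 → E4
C5 → F5
B3 → E4
Bb3 → Eb4
A4 → D5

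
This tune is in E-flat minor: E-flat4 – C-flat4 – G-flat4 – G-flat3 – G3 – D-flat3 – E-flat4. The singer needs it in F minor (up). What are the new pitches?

F4 Db4 Ab4 Ab3 A3 Eb3 F4

E-flat minor to F minor up is a major second, so every note moves up by that interval.
Eb4 → F4
Cb4 → Db4
Gb4 → Ab4
Gb3 → Ab3
G3 → A3
Db3 → Eb3
Eb4 → F4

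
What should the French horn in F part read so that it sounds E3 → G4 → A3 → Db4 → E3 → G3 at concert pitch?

B3 D5 E4 Ab4 B3 D4

The French horn in F sounds a perfect fifth below written, so the written part must be a perfect fifth above concert — transpose each note up.
E3 -> B3
G4 -> D5
A3 -> E4
Db4 -> Ab4
E3 -> B3
G3 -> D4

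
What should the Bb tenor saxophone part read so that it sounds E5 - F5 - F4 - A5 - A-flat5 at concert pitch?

The Bb tenor saxophone sounds a major ninth below written, so the written part must be a major ninth above concert — transpose each note up.
E5 gives F#6
F5 gives G6
F4 gives G5
A5 gives B6
Ab5 gives Bb6

F#6 G6 G5 B6 Bb6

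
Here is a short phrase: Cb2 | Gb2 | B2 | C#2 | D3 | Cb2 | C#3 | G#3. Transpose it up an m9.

Cb2 gives Dbb3
Gb2 gives Abb3
B2 gives C4
C#2 gives D3
D3 gives Eb4
Cb2 gives Dbb3
C#3 gives D4
G#3 gives A4

Dbb3 Abb3 C4 D3 Eb4 Dbb3 D4 A4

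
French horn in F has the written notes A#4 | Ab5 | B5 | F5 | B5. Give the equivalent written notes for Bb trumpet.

E#4 Eb5 F#5 C5 F#5

First find concert pitch: the French horn in F sounds a perfect fifth below written, so A#4 Ab5 B5 F5 B5 sounds D#4 Db5 E5 Bb4 E5.
Then write for Bb trumpet: it sounds a major second below written, so the part must be a major second above concert.
D#4 → E#4
Db5 → Eb5
E5 → F#5
Bb4 → C5
E5 → F#5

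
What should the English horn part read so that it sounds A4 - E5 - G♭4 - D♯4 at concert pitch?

The English horn sounds a perfect fifth below written, so the written part must be a perfect fifth above concert — transpose each note up.
A4 becomes E5
E5 becomes B5
Gb4 becomes Db5
D#4 becomes A#4

E5 B5 Db5 A#4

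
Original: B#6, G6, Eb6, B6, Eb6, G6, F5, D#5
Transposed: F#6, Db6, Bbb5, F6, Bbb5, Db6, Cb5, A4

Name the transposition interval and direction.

down an augmented fourth

From B#6 to F#6 is 4 letter names — a fourth of some quality.
F#6 to B#6 is 6 semitones, which makes it an augmented fourth; the second version is lower, so the direction is down.
Checking another pair — D#5 → A4 — gives the same interval.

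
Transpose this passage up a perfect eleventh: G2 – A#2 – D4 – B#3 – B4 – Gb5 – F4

C4 D#4 G5 E#5 E6 Cb7 Bb5

G2 -> C4
A#2 -> D#4
D4 -> G5
B#3 -> E#5
B4 -> E6
Gb5 -> Cb7
F4 -> Bb5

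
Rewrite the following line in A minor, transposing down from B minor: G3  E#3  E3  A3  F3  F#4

F3 D#3 D3 G3 Eb3 E4

From B down to A is a major second; apply that to each pitch.
G3 -> F3
E#3 -> D#3
E3 -> D3
A3 -> G3
F3 -> Eb3
F#4 -> E4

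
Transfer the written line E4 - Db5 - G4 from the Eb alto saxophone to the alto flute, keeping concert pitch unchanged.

C4 Bbb4 Eb4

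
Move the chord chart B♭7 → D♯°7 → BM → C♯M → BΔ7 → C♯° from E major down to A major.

Eb7 G#°7 EM F#M EΔ7 F#°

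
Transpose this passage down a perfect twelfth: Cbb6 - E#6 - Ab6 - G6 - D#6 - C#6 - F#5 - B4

Fbb4 A#4 Db5 C5 G#4 F#4 B3 E3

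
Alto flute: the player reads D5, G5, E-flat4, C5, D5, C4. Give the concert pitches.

Written C4 on the alto flute sounds as G3, a perfect fourth lower; apply that shift to every note.
D5 gives A4
G5 gives D5
Eb4 gives Bb3
C5 gives G4
D5 gives A4
C4 gives G3

A4 D5 Bb3 G4 A4 G3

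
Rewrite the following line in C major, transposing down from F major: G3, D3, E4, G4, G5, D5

D3 A2 B3 D4 D5 A4

F major to C major down is a perfect fourth, so every note moves down by that interval.
G3 → D3
D3 → A2
E4 → B3
G4 → D4
G5 → D5
D5 → A4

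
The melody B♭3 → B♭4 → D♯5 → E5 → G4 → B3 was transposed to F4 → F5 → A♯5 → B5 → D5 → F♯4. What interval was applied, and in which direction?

up a perfect fifth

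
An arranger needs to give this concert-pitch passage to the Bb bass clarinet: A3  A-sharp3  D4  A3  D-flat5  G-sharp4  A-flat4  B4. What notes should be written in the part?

B4 B#4 E5 B4 Eb6 A#5 Bb5 C#6

The Bb bass clarinet sounds a major ninth below written, so the written part must be a major ninth above concert — transpose each note up.
A3 -> B4
A#3 -> B#4
D4 -> E5
A3 -> B4
Db5 -> Eb6
G#4 -> A#5
Ab4 -> Bb5
B4 -> C#6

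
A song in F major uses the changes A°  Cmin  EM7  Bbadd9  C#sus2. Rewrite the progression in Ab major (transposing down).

F major down to Ab major is a major sixth; each chord root moves by that interval while the quality stays the same.
A°: root A down a major sixth → C, giving C°.
Cmin: root C down a major sixth → Eb, giving Ebmin.
EM7: root E down a major sixth → G, giving GM7.
Bbadd9: root Bb down a major sixth → Db, giving Dbadd9.
C#sus2: root C# down a major sixth → E, giving Esus2.

C° Ebmin GM7 Dbadd9 Esus2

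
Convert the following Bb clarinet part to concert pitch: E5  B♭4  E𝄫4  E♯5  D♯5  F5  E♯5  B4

D5 Ab4 Dbb4 D#5 C#5 Eb5 D#5 A4

Written C4 on the Bb clarinet sounds as Bb3, a major second lower; apply that shift to every note.
E5 -> D5
Bb4 -> Ab4
Ebb4 -> Dbb4
E#5 -> D#5
D#5 -> C#5
F5 -> Eb5
E#5 -> D#5
B4 -> A4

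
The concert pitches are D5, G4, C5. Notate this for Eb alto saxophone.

B5 E5 A5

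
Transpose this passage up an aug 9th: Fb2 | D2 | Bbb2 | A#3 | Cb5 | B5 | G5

Fb2 becomes G3
D2 becomes E#3
Bbb2 becomes C4
A#3 becomes B##4
Cb5 becomes D6
B5 becomes C##7
G5 becomes A#6

G3 E#3 C4 B##4 D6 C##7 A#6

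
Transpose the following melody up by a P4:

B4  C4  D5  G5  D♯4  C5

E5 F4 G5 C6 G#4 F5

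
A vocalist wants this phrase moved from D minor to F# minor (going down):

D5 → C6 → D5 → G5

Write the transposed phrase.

From D down to F# is a minor sixth; apply that to each pitch.
D5 -> F#4
C6 -> E5
D5 -> F#4
G5 -> B4

F#4 E5 F#4 B4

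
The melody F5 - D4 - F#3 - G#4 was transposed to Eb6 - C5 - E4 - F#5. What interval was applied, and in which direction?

up a minor seventh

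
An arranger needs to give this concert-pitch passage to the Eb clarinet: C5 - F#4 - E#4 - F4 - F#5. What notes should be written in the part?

A4 D#4 C##4 D4 D#5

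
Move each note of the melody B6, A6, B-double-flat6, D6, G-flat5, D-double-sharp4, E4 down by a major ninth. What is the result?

A5 G5 Abb5 C5 Fb4 C##3 D3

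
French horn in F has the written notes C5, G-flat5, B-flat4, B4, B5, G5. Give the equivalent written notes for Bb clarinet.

G4 Db5 F4 F#4 F#5 D5

First find concert pitch: the French horn in F sounds a perfect fifth below written, so C5 G-flat5 B-flat4 B4 B5 G5 sounds F4 Cb5 Eb4 E4 E5 C5.
Then write for Bb clarinet: it sounds a major second below written, so the part must be a major second above concert.
F4 → G4
Cb5 → Db5
Eb4 → F4
E4 → F#4
E5 → F#5
C5 → D5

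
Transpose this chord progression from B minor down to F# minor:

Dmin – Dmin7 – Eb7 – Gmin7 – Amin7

Amin Amin7 Bb7 Dmin7 Emin7

B minor down to F# minor is a perfect fourth; each chord root moves by that interval while the quality stays the same.
Dmin: root D down a perfect fourth → A, giving Amin.
Dmin7: root D down a perfect fourth → A, giving Amin7.
Eb7: root Eb down a perfect fourth → Bb, giving Bb7.
Gmin7: root G down a perfect fourth → D, giving Dmin7.
Amin7: root A down a perfect fourth → E, giving Emin7.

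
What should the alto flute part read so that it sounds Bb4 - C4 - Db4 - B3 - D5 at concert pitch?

Eb5 F4 Gb4 E4 G5

Written C4 sounds as G3 on the alto flute, so concert pitches are written a perfect fourth up.
Bb4 → Eb5
C4 → F4
Db4 → Gb4
B3 → E4
D5 → G5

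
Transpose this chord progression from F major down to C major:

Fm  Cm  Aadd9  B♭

Cm Gm Eadd9 F

F major down to C major is a perfect fourth; each chord root moves by that interval while the quality stays the same.
Fm: root F down a perfect fourth → C, giving Cm.
Cm: root C down a perfect fourth → G, giving Gm.
Aadd9: root A down a perfect fourth → E, giving Eadd9.
B♭: root B♭ down a perfect fourth → F, giving F.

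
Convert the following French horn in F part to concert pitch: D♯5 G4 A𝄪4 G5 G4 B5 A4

Written C4 on the French horn in F sounds as F3, a perfect fifth lower; apply that shift to every note.
D#5 to G#4
G4 to C4
A##4 to D##4
G5 to C5
G4 to C4
B5 to E5
A4 to D4

G#4 C4 D##4 C5 C4 E5 D4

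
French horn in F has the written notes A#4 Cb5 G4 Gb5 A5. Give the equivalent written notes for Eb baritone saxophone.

B#5 Db6 A5 Ab6 B6

First find concert pitch: the French horn in F sounds a perfect fifth below written, so A#4 Cb5 G4 Gb5 A5 sounds D#4 Fb4 C4 Cb5 D5.
Then write for Eb baritone saxophone: it sounds a major thirteenth below written, so the part must be a major thirteenth above concert.
D#4 → B#5
Fb4 → Db6
C4 → A5
Cb5 → Ab6
D5 → B6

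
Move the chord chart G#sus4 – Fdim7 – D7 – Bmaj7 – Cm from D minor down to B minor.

D minor down to B minor is a minor third; each chord root moves by that interval while the quality stays the same.
G#sus4: root G# down a minor third → E#, giving E#sus4.
Fdim7: root F down a minor third → D, giving Ddim7.
D7: root D down a minor third → B, giving B7.
Bmaj7: root B down a minor third → G#, giving G#maj7.
Cm: root C down a minor third → A, giving Am.

E#sus4 Ddim7 B7 G#maj7 Am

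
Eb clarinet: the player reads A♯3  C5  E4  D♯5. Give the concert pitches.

C#4 Eb5 G4 F#5

Written C4 on the Eb clarinet sounds as Eb4, a minor third higher; apply that shift to every note.
A#3 gives C#4
C5 gives Eb5
E4 gives G4
D#5 gives F#5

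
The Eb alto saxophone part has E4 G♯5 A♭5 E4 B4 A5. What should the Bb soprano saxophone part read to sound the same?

A3 C#5 Db5 A3 E4 D5

First find concert pitch: the Eb alto saxophone sounds a major sixth below written, so E4 G♯5 A♭5 E4 B4 A5 sounds G3 B4 Cb5 G3 D4 C5.
Then write for Bb soprano saxophone: it sounds a major second below written, so the part must be a major second above concert.
G3 → A3
B4 → C#5
Cb5 → Db5
G3 → A3
D4 → E4
C5 → D5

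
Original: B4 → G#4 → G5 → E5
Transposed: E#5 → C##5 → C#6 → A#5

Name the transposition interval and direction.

up an augmented fourth

From B4 to E#5 is 4 letter names — a fourth of some quality.
B4 to E#5 is 6 semitones, which makes it an augmented fourth; the second version is higher, so the direction is up.
Checking another pair — E5 → A#5 — gives the same interval.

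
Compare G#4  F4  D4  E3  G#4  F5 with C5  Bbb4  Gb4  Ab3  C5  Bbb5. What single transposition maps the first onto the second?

Take the first pair: G#4 → C5. G to C spans 4 letter names, so the interval is some kind of fourth.
G#4 to C5 is 4 semitones, which makes it a diminished fourth; the second version is higher, so the direction is up.
Checking another pair — F5 → Bbb5 — gives the same interval.

up a diminished fourth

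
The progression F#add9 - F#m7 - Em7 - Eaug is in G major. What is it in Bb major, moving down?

G major down to Bb major is a major sixth; each chord root moves by that interval while the quality stays the same.
F#add9: root F# down a major sixth → A, giving Aadd9.
F#m7: root F# down a major sixth → A, giving Am7.
Em7: root E down a major sixth → G, giving Gm7.
Eaug: root E down a major sixth → G, giving Gaug.

Aadd9 Am7 Gm7 Gaug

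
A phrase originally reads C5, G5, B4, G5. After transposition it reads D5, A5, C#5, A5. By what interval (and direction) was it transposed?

Take the first pair: C5 → D5. C to D spans 2 letter names, so the interval is some kind of second.
C5 to D5 is 2 semitones, which makes it a major second; the second version is higher, so the direction is up.
Checking another pair — G5 → A5 — gives the same interval.

up a major second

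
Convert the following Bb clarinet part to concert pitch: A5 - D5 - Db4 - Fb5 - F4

The Bb clarinet sounds a major second below written, so transpose each written note down a major second.
A5 becomes G5
D5 becomes C5
Db4 becomes Cb4
Fb5 becomes Ebb5
F4 becomes Eb4

G5 C5 Cb4 Ebb5 Eb4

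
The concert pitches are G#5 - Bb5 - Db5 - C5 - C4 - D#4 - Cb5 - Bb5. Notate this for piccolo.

Written C4 sounds as C5 on the piccolo, so concert pitches are written a perfect octave down.
G#5 becomes G#4
Bb5 becomes Bb4
Db5 becomes Db4
C5 becomes C4
C4 becomes C3
D#4 becomes D#3
Cb5 becomes Cb4
Bb5 becomes Bb4

G#4 Bb4 Db4 C4 C3 D#3 Cb4 Bb4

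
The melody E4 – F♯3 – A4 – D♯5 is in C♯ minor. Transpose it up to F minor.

Ab4 Bb3 Db5 G5

From C♯ up to F is a diminished fourth; apply that to each pitch.
E4 to Ab4
F#3 to Bb3
A4 to Db5
D#5 to G5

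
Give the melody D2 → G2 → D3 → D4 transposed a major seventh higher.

D2 to C#3
G2 to F#3
D3 to C#4
D4 to C#5

C#3 F#3 C#4 C#5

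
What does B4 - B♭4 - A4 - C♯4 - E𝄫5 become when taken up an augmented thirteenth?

B4 up an augmented thirteenth is G##6.
Bb4: a thirteenth up reaches G, and 22 semitones makes it G#6.
An augmented thirteenth up from A4 gives F##6.
C#4: a thirteenth up reaches A, and 22 semitones makes it A##5.
An augmented thirteenth up from Ebb5 gives C7.

G##6 G#6 F##6 A##5 C7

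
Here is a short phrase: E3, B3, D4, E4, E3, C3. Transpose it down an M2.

D3 A3 C4 D4 D3 Bb2

A major second down from E3 gives D3.
B3 down a major second is A3.
D4 down a major second is C4.
A major second down from E4 gives D4.
E3 down a major second is D3.
C3: a second down reaches B, and 2 semitones makes it Bb2.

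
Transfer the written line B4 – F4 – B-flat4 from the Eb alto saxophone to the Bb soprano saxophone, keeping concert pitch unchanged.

E4 Bb3 Eb4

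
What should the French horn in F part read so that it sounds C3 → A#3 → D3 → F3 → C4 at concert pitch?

The French horn in F sounds a perfect fifth below written, so the written part must be a perfect fifth above concert — transpose each note up.
C3 to G3
A#3 to E#4
D3 to A3
F3 to C4
C4 to G4

G3 E#4 A3 C4 G4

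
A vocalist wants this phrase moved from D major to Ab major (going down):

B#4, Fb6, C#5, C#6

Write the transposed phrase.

D major to Ab major down is an augmented fourth, so every note moves down by that interval.
B#4 → F#4
Fb6 → Cbb6
C#5 → G4
C#6 → G5

F#4 Cbb6 G4 G5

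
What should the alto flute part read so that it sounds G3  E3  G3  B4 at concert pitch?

Written C4 sounds as G3 on the alto flute, so concert pitches are written a perfect fourth up.
G3 -> C4
E3 -> A3
G3 -> C4
B4 -> E5

C4 A3 C4 E5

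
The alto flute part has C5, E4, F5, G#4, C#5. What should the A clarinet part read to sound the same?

Bb4 D4 Eb5 F#4 B4

First find concert pitch: the alto flute sounds a perfect fourth below written, so C5 E4 F5 G#4 C#5 sounds G4 B3 C5 D#4 G#4.
Then write for A clarinet: it sounds a minor third below written, so the part must be a minor third above concert.
G4 → Bb4
B3 → D4
C5 → Eb5
D#4 → F#4
G#4 → B4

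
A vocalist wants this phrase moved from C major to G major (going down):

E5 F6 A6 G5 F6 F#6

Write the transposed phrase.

C major to G major down is a perfect fourth, so every note moves down by that interval.
E5 becomes B4
F6 becomes C6
A6 becomes E6
G5 becomes D5
F6 becomes C6
F#6 becomes C#6

B4 C6 E6 D5 C6 C#6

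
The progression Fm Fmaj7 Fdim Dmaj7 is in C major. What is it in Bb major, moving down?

C major down to Bb major is a major second; each chord root moves by that interval while the quality stays the same.
Fm: root F down a major second → Eb, giving Ebm.
Fmaj7: root F down a major second → Eb, giving Ebmaj7.
Fdim: root F down a major second → Eb, giving Ebdim.
Dmaj7: root D down a major second → C, giving Cmaj7.

Ebm Ebmaj7 Ebdim Cmaj7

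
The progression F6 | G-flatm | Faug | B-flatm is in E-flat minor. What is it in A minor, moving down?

B6 Cm Baug Em

E-flat minor down to A minor is a diminished fifth; each chord root moves by that interval while the quality stays the same.
F6: root F down a diminished fifth → B, giving B6.
G-flatm: root G-flat down a diminished fifth → C, giving Cm.
Faug: root F down a diminished fifth → B, giving Baug.
B-flatm: root B-flat down a diminished fifth → E, giving Em.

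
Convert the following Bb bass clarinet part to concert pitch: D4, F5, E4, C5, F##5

C3 Eb4 D3 Bb3 E#4

The Bb bass clarinet sounds a major ninth below written, so transpose each written note down a major ninth.
D4 -> C3
F5 -> Eb4
E4 -> D3
C5 -> Bb3
F##5 -> E#4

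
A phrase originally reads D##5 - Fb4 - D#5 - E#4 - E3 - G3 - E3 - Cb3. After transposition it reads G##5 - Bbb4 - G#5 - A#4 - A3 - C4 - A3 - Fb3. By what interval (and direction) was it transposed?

Take the first pair: D##5 → G##5. D to G spans 4 letter names, so the interval is some kind of fourth.
D##5 to G##5 is 5 semitones, which makes it a perfect fourth; the second version is higher, so the direction is up.
Checking another pair — Cb3 → Fb3 — gives the same interval.

up a perfect fourth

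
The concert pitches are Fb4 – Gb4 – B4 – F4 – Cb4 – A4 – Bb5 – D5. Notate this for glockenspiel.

Fb2 Gb2 B2 F2 Cb2 A2 Bb3 D3

The glockenspiel sounds a perfect fifteenth above written, so the written part must be a perfect fifteenth below concert — transpose each note down.
Fb4 -> Fb2
Gb4 -> Gb2
B4 -> B2
F4 -> F2
Cb4 -> Cb2
A4 -> A2
Bb5 -> Bb3
D5 -> D3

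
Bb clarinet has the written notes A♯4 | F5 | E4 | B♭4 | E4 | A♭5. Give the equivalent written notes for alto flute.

First find concert pitch: the Bb clarinet sounds a major second below written, so A♯4 F5 E4 B♭4 E4 A♭5 sounds G#4 Eb5 D4 Ab4 D4 Gb5.
Then write for alto flute: it sounds a perfect fourth below written, so the part must be a perfect fourth above concert.
G#4 → C#5
Eb5 → Ab5
D4 → G4
Ab4 → Db5
D4 → G4
Gb5 → Cb6

C#5 Ab5 G4 Db5 G4 Cb6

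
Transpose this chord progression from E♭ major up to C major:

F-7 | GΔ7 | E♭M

D-7 EΔ7 CM

E♭ major up to C major is a major sixth; each chord root moves by that interval while the quality stays the same.
F-7: root F up a major sixth → D, giving D-7.
GΔ7: root G up a major sixth → E, giving EΔ7.
E♭M: root E♭ up a major sixth → C, giving CM.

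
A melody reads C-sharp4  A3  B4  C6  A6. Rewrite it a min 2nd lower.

A minor second down from C#4 gives B#3.
A3 down a minor second is G#3.
A minor second down from B4 gives A#4.
A minor second down from C6 gives B5.
A minor second down from A6 gives G#6.

B#3 G#3 A#4 B5 G#6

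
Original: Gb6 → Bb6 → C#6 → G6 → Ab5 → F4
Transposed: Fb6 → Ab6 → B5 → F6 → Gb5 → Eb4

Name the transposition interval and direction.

down a major second

From Gb6 to Fb6 is 2 letter names — a second of some quality.
Fb6 to Gb6 is 2 semitones, which makes it a major second; the second version is lower, so the direction is down.
Checking another pair — F4 → Eb4 — gives the same interval.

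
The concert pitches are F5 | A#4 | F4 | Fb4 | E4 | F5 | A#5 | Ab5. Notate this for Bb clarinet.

G5 B#4 G4 Gb4 F#4 G5 B#5 Bb5

Written C4 sounds as Bb3 on the Bb clarinet, so concert pitches are written a major second up.
F5 -> G5
A#4 -> B#4
F4 -> G4
Fb4 -> Gb4
E4 -> F#4
F5 -> G5
A#5 -> B#5
Ab5 -> Bb5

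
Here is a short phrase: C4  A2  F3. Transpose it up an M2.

C4 becomes D4
A2 becomes B2
F3 becomes G3

D4 B2 G3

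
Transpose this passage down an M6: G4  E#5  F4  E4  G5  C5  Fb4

Bb3 G#4 Ab3 G3 Bb4 Eb4 Abb3

G4 to Bb3
E#5 to G#4
F4 to Ab3
E4 to G3
G5 to Bb4
C5 to Eb4
Fb4 to Abb3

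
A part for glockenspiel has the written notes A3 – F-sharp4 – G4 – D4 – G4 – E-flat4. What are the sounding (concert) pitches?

A5 F#6 G6 D6 G6 Eb6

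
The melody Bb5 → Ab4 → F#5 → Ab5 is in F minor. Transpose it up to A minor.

F minor to A minor up is a major third, so every note moves up by that interval.
Bb5 becomes D6
Ab4 becomes C5
F#5 becomes A#5
Ab5 becomes C6

D6 C5 A#5 C6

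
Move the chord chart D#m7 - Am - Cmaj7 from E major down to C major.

Bm7 Fm Abmaj7

E major down to C major is a major third; each chord root moves by that interval while the quality stays the same.
D#m7: root D# down a major third → B, giving Bm7.
Am: root A down a major third → F, giving Fm.
Cmaj7: root C down a major third → Ab, giving Abmaj7.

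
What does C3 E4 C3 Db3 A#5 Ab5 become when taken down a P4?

G2 B3 G2 Ab2 E#5 Eb5

C3 down a perfect fourth is G2.
E4: a fourth down reaches B, and 5 semitones makes it B3.
C3: a fourth down reaches G, and 5 semitones makes it G2.
Db3 down a perfect fourth is Ab2.
A#5: a fourth down reaches E, and 5 semitones makes it E#5.
A perfect fourth down from Ab5 gives Eb5.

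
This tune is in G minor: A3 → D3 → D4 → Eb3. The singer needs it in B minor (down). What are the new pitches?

C#3 F#2 F#3 G2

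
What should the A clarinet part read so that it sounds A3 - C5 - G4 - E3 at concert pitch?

C4 Eb5 Bb4 G3

Written C4 sounds as A3 on the A clarinet, so concert pitches are written a minor third up.
A3 becomes C4
C5 becomes Eb5
G4 becomes Bb4
E3 becomes G3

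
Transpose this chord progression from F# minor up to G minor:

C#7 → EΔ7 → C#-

F# minor up to G minor is a minor second; each chord root moves by that interval while the quality stays the same.
C#7: root C# up a minor second → D, giving D7.
EΔ7: root E up a minor second → F, giving FΔ7.
C#-: root C# up a minor second → D, giving D-.

D7 FΔ7 D-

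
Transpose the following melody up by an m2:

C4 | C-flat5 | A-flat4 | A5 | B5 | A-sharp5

C4 gives Db4
Cb5 gives Dbb5
Ab4 gives Bbb4
A5 gives Bb5
B5 gives C6
A#5 gives B5

Db4 Dbb5 Bbb4 Bb5 C6 B5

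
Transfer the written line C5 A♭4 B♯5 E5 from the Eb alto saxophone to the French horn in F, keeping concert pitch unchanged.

First find concert pitch: the Eb alto saxophone sounds a major sixth below written, so C5 A♭4 B♯5 E5 sounds Eb4 Cb4 D#5 G4.
Then write for French horn in F: it sounds a perfect fifth below written, so the part must be a perfect fifth above concert.
Eb4 → Bb4
Cb4 → Gb4
D#5 → A#5
G4 → D5

Bb4 Gb4 A#5 D5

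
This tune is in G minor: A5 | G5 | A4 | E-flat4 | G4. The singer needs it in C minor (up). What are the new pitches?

G minor to C minor up is a perfect fourth, so every note moves up by that interval.
A5 -> D6
G5 -> C6
A4 -> D5
Eb4 -> Ab4
G4 -> C5

D6 C6 D5 Ab4 C5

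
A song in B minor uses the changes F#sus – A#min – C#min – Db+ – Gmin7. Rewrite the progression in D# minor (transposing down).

B minor down to D# minor is a minor sixth; each chord root moves by that interval while the quality stays the same.
F#sus: root F# down a minor sixth → A#, giving A#sus.
A#min: root A# down a minor sixth → C##, giving C##min.
C#min: root C# down a minor sixth → E#, giving E#min.
Db+: root Db down a minor sixth → F, giving F+.
Gmin7: root G down a minor sixth → B, giving Bmin7.

A#sus C##min E#min F+ Bmin7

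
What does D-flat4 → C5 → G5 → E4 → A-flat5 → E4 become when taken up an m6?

Db4: a sixth up reaches B, and 8 semitones makes it Bbb4.
C5: a sixth up reaches A, and 8 semitones makes it Ab5.
G5 up a minor sixth is Eb6.
A minor sixth up from E4 gives C5.
A minor sixth up from Ab5 gives Fb6.
E4: a sixth up reaches C, and 8 semitones makes it C5.

Bbb4 Ab5 Eb6 C5 Fb6 C5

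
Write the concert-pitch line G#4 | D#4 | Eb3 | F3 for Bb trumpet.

A#4 E#4 F3 G3

The Bb trumpet sounds a major second below written, so the written part must be a major second above concert — transpose each note up.
G#4 → A#4
D#4 → E#4
Eb3 → F3
F3 → G3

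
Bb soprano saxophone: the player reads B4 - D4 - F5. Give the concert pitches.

A4 C4 Eb5

Written C4 on the Bb soprano saxophone sounds as Bb3, a major second lower; apply that shift to every note.
B4 -> A4
D4 -> C4
F5 -> Eb5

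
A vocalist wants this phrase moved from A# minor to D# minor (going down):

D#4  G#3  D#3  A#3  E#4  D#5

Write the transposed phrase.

G#3 C#3 G#2 D#3 A#3 G#4

From A# down to D# is a perfect fifth; apply that to each pitch.
D#4 to G#3
G#3 to C#3
D#3 to G#2
A#3 to D#3
E#4 to A#3
D#5 to G#4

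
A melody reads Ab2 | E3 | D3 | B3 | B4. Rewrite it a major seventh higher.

Ab2 to G3
E3 to D#4
D3 to C#4
B3 to A#4
B4 to A#5

G3 D#4 C#4 A#4 A#5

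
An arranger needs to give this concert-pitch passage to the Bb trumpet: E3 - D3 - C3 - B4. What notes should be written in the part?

The Bb trumpet sounds a major second below written, so the written part must be a major second above concert — transpose each note up.
E3 becomes F#3
D3 becomes E3
C3 becomes D3
B4 becomes C#5

F#3 E3 D3 C#5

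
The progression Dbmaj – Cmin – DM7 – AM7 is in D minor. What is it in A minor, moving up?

D minor up to A minor is a perfect fifth; each chord root moves by that interval while the quality stays the same.
Dbmaj: root Db up a perfect fifth → Ab, giving Abmaj.
Cmin: root C up a perfect fifth → G, giving Gmin.
DM7: root D up a perfect fifth → A, giving AM7.
AM7: root A up a perfect fifth → E, giving EM7.

Abmaj Gmin AM7 EM7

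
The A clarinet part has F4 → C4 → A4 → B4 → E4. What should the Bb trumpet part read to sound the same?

E4 B3 G#4 A#4 D#4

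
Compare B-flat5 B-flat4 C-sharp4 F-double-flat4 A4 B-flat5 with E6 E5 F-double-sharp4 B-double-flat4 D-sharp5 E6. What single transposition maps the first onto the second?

up an augmented fourth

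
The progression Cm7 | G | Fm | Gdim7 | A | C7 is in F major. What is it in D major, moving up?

F major up to D major is a major sixth; each chord root moves by that interval while the quality stays the same.
Cm7: root C up a major sixth → A, giving Am7.
G: root G up a major sixth → E, giving E.
Fm: root F up a major sixth → D, giving Dm.
Gdim7: root G up a major sixth → E, giving Edim7.
A: root A up a major sixth → F#, giving F#.
C7: root C up a major sixth → A, giving A7.

Am7 E Dm Edim7 F# A7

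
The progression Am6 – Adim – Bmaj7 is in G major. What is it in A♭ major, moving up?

G major up to A♭ major is a minor second; each chord root moves by that interval while the quality stays the same.
Am6: root A up a minor second → Bb, giving Bbm6.
Adim: root A up a minor second → Bb, giving Bbdim.
Bmaj7: root B up a minor second → C, giving Cmaj7.

Bbm6 Bbdim Cmaj7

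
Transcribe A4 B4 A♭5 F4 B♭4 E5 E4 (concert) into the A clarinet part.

Written C4 sounds as A3 on the A clarinet, so concert pitches are written a minor third up.
A4 gives C5
B4 gives D5
Ab5 gives Cb6
F4 gives Ab4
Bb4 gives Db5
E5 gives G5
E4 gives G4

C5 D5 Cb6 Ab4 Db5 G5 G4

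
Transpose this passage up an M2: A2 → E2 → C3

B2 F#2 D3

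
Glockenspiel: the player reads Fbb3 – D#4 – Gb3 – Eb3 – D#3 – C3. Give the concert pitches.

Fbb5 D#6 Gb5 Eb5 D#5 C5

Written C4 on the glockenspiel sounds as C6, a perfect fifteenth higher; apply that shift to every note.
Fbb3 becomes Fbb5
D#4 becomes D#6
Gb3 becomes Gb5
Eb3 becomes Eb5
D#3 becomes D#5
C3 becomes C5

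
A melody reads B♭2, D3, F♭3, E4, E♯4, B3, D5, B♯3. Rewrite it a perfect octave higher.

Bb2 gives Bb3
D3 gives D4
Fb3 gives Fb4
E4 gives E5
E#4 gives E#5
B3 gives B4
D5 gives D6
B#3 gives B#4

Bb3 D4 Fb4 E5 E#5 B4 D6 B#4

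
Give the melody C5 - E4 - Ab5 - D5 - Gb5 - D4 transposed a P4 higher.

F5 A4 Db6 G5 Cb6 G4

C5 up a perfect fourth is F5.
E4: a fourth up reaches A, and 5 semitones makes it A4.
Ab5 up a perfect fourth is Db6.
A perfect fourth up from D5 gives G5.
A perfect fourth up from Gb5 gives Cb6.
A perfect fourth up from D4 gives G4.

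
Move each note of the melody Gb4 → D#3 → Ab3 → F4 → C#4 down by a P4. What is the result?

Gb4 -> Db4
D#3 -> A#2
Ab3 -> Eb3
F4 -> C4
C#4 -> G#3

Db4 A#2 Eb3 C4 G#3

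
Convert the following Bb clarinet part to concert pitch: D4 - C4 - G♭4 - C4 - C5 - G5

C4 Bb3 Fb4 Bb3 Bb4 F5

Written C4 on the Bb clarinet sounds as Bb3, a major second lower; apply that shift to every note.
D4 → C4
C4 → Bb3
Gb4 → Fb4
C4 → Bb3
C5 → Bb4
G5 → F5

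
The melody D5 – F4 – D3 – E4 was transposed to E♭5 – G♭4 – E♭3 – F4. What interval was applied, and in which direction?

up a minor second

Take the first pair: D5 → Eb5. D to E spans 2 letter names, so the interval is some kind of second.
D5 to Eb5 is 1 semitone, which makes it a minor second; the second version is higher, so the direction is up.
Checking another pair — E4 → F4 — gives the same interval.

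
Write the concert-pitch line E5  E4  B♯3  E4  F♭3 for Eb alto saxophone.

Written C4 sounds as Eb3 on the Eb alto saxophone, so concert pitches are written a major sixth up.
E5 -> C#6
E4 -> C#5
B#3 -> G##4
E4 -> C#5
Fb3 -> Db4

C#6 C#5 G##4 C#5 Db4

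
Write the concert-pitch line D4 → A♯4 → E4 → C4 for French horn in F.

Written C4 sounds as F3 on the French horn in F, so concert pitches are written a perfect fifth up.
D4 to A4
A#4 to E#5
E4 to B4
C4 to G4

A4 E#5 B4 G4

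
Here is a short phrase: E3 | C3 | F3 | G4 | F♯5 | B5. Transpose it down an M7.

F2 Db2 Gb2 Ab3 G4 C5

E3 to F2
C3 to Db2
F3 to Gb2
G4 to Ab3
F#5 to G4
B5 to C5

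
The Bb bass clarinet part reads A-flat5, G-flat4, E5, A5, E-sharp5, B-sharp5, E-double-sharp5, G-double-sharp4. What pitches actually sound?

Gb4 Fb3 D4 G4 D#4 A#4 D##4 F##3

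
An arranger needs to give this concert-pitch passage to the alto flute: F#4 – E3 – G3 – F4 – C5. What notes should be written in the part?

Written C4 sounds as G3 on the alto flute, so concert pitches are written a perfect fourth up.
F#4 becomes B4
E3 becomes A3
G3 becomes C4
F4 becomes Bb4
C5 becomes F5

B4 A3 C4 Bb4 F5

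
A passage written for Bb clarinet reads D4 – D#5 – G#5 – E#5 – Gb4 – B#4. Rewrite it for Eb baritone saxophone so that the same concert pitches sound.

A5 A#6 D#7 B#6 Db6 F##6

First find concert pitch: the Bb clarinet sounds a major second below written, so D4 D#5 G#5 E#5 Gb4 B#4 sounds C4 C#5 F#5 D#5 Fb4 A#4.
Then write for Eb baritone saxophone: it sounds a major thirteenth below written, so the part must be a major thirteenth above concert.
C4 → A5
C#5 → A#6
F#5 → D#7
D#5 → B#6
Fb4 → Db6
A#4 → F##6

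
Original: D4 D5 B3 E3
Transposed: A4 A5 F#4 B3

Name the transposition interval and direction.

Take the first pair: D4 → A4. D to A spans 5 letter names, so the interval is some kind of fifth.
D4 to A4 is 7 semitones, which makes it a perfect fifth; the second version is higher, so the direction is up.
Checking another pair — E3 → B3 — gives the same interval.

up a perfect fifth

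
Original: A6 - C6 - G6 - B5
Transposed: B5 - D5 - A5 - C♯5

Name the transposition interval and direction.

down a minor seventh

From A6 to B5 is 7 letter names — a seventh of some quality.
B5 to A6 is 10 semitones, which makes it a minor seventh; the second version is lower, so the direction is down.
Checking another pair — B5 → C#5 — gives the same interval.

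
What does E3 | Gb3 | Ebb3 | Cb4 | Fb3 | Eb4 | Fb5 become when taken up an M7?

E3 → D#4
Gb3 → F4
Ebb3 → Db4
Cb4 → Bb4
Fb3 → Eb4
Eb4 → D5
Fb5 → Eb6

D#4 F4 Db4 Bb4 Eb4 D5 Eb6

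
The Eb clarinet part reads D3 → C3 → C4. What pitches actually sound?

The Eb clarinet sounds a minor third above written, so transpose each written note up a minor third.
D3 -> F3
C3 -> Eb3
C4 -> Eb4

F3 Eb3 Eb4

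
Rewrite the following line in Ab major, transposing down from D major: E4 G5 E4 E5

Bb3 Db5 Bb3 Bb4

D major to Ab major down is an augmented fourth, so every note moves down by that interval.
E4 gives Bb3
G5 gives Db5
E4 gives Bb3
E5 gives Bb4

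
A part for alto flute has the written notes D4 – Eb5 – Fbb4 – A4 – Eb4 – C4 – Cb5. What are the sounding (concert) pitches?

Written C4 on the alto flute sounds as G3, a perfect fourth lower; apply that shift to every note.
D4 -> A3
Eb5 -> Bb4
Fbb4 -> Cbb4
A4 -> E4
Eb4 -> Bb3
C4 -> G3
Cb5 -> Gb4

A3 Bb4 Cbb4 E4 Bb3 G3 Gb4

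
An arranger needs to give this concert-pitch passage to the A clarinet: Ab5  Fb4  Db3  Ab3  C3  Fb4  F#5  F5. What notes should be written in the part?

Cb6 Abb4 Fb3 Cb4 Eb3 Abb4 A5 Ab5

Written C4 sounds as A3 on the A clarinet, so concert pitches are written a minor third up.
Ab5 gives Cb6
Fb4 gives Abb4
Db3 gives Fb3
Ab3 gives Cb4
C3 gives Eb3
Fb4 gives Abb4
F#5 gives A5
F5 gives Ab5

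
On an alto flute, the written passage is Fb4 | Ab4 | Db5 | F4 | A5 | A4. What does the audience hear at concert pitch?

Written C4 on the alto flute sounds as G3, a perfect fourth lower; apply that shift to every note.
Fb4 → Cb4
Ab4 → Eb4
Db5 → Ab4
F4 → C4
A5 → E5
A4 → E4

Cb4 Eb4 Ab4 C4 E5 E4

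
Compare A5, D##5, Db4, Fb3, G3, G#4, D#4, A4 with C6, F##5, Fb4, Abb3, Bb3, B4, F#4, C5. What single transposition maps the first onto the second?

Take the first pair: A5 → C6. A to C spans 3 letter names, so the interval is some kind of third.
A5 to C6 is 3 semitones, which makes it a minor third; the second version is higher, so the direction is up.
Checking another pair — A4 → C5 — gives the same interval.

up a minor third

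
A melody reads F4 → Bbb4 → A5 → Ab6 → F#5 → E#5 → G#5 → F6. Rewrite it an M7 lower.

Gb3 Cbb4 Bb4 Bbb5 G4 F#4 A4 Gb5

F4: a seventh down reaches G, and 11 semitones makes it Gb3.
Bbb4 down a major seventh is Cbb4.
A5: a seventh down reaches B, and 11 semitones makes it Bb4.
Ab6 down a major seventh is Bbb5.
F#5: a seventh down reaches G, and 11 semitones makes it G4.
E#5 down a major seventh is F#4.
A major seventh down from G#5 gives A4.
F6: a seventh down reaches G, and 11 semitones makes it Gb5.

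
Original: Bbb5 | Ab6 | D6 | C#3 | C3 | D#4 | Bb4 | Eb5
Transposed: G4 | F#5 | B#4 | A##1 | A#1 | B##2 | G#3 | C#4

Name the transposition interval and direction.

Take the first pair: Bbb5 → G4. B to G spans 10 letter names, so the interval is some kind of tenth.
G4 to Bbb5 is 14 semitones, which makes it a diminished tenth; the second version is lower, so the direction is down.
Checking another pair — Eb5 → C#4 — gives the same interval.

down a diminished tenth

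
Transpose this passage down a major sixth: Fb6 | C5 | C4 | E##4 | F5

Fb6 to Abb5
C5 to Eb4
C4 to Eb3
E##4 to G##3
F5 to Ab4

Abb5 Eb4 Eb3 G##3 Ab4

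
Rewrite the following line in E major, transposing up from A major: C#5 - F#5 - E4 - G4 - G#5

From A up to E is a perfect fifth; apply that to each pitch.
C#5 to G#5
F#5 to C#6
E4 to B4
G4 to D5
G#5 to D#6

G#5 C#6 B4 D5 D#6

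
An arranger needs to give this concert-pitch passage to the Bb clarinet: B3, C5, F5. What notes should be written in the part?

C#4 D5 G5

Written C4 sounds as Bb3 on the Bb clarinet, so concert pitches are written a major second up.
B3 gives C#4
C5 gives D5
F5 gives G5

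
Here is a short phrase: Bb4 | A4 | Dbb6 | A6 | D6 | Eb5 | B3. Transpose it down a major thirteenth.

A major thirteenth down from Bb4 gives Db3.
A4: a thirteenth down reaches C, and 21 semitones makes it C3.
Dbb6 down a major thirteenth is Fbb4.
A6: a thirteenth down reaches C, and 21 semitones makes it C5.
D6: a thirteenth down reaches F, and 21 semitones makes it F4.
Eb5 down a major thirteenth is Gb3.
B3: a thirteenth down reaches D, and 21 semitones makes it D2.

Db3 C3 Fbb4 C5 F4 Gb3 D2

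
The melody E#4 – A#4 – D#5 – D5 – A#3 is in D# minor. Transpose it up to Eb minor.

From D# up to Eb is a diminished second; apply that to each pitch.
E#4 to F4
A#4 to Bb4
D#5 to Eb5
D5 to Ebb5
A#3 to Bb3

F4 Bb4 Eb5 Ebb5 Bb3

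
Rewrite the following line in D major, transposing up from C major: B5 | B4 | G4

C#6 C#5 A4

From C up to D is a major second; apply that to each pitch.
B5 gives C#6
B4 gives C#5
G4 gives A4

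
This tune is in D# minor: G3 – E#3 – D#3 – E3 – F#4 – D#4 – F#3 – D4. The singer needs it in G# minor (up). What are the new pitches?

C4 A#3 G#3 A3 B4 G#4 B3 G4

From D# up to G# is a perfect fourth; apply that to each pitch.
G3 -> C4
E#3 -> A#3
D#3 -> G#3
E3 -> A3
F#4 -> B4
D#4 -> G#4
F#3 -> B3
D4 -> G4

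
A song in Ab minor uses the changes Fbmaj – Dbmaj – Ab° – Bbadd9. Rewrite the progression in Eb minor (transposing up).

Cbmaj Abmaj Eb° Fadd9

Ab minor up to Eb minor is a perfect fifth; each chord root moves by that interval while the quality stays the same.
Fbmaj: root Fb up a perfect fifth → Cb, giving Cbmaj.
Dbmaj: root Db up a perfect fifth → Ab, giving Abmaj.
Ab°: root Ab up a perfect fifth → Eb, giving Eb°.
Bbadd9: root Bb up a perfect fifth → F, giving Fadd9.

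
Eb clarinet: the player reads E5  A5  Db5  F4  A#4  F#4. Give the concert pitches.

G5 C6 Fb5 Ab4 C#5 A4

Written C4 on the Eb clarinet sounds as Eb4, a minor third higher; apply that shift to every note.
E5 -> G5
A5 -> C6
Db5 -> Fb5
F4 -> Ab4
A#4 -> C#5
F#4 -> A4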